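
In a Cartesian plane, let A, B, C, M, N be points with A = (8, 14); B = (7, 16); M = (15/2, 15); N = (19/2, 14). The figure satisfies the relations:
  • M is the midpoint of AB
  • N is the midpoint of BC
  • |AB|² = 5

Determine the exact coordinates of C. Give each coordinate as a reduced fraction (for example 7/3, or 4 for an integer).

C = (12, 12)

1. C_x = 12  [C = 2·N−B = 2·(19/2, 14)−(7, 16)]
2. C_y = 12  [C = 2·N−B = 2·(19/2, 14)−(7, 16)]
   so C = (12, 12)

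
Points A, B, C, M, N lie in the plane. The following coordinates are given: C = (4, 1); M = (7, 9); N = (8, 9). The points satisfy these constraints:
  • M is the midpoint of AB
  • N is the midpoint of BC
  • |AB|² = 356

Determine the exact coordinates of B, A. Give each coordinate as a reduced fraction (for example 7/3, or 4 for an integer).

1. B_x = 12  [B = 2·N−C = 2·(8, 9)−(4, 1)]
2. B_y = 17  [B = 2·N−C = 2·(8, 9)−(4, 1)]
   so B = (12, 17)
3. A_x = 2  [A = 2·M−B = 2·(7, 9)−(12, 17)]
4. A_y = 1  [A = 2·M−B = 2·(7, 9)−(12, 17)]
   so A = (2, 1)

B = (12, 17)
A = (2, 1)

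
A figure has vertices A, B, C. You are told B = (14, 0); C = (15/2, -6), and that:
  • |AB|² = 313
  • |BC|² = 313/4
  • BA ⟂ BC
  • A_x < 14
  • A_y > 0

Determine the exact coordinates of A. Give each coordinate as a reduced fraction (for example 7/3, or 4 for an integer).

A = (2, 13)

1. A_x = 2  [[BA ⟂ BC ⇒ -13/2x-6y+91=0] ∩ [|A−(14, 0)|²=313]]
2. A_y = 13  [[BA ⟂ BC ⇒ -13/2x-6y+91=0] ∩ [|A−(14, 0)|²=313]]
   so A = (2, 13)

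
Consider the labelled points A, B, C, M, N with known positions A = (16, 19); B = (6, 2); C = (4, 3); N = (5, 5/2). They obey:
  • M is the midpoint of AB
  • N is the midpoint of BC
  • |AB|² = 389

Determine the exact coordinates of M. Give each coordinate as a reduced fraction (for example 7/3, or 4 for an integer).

M = (11, 21/2)

1. M_x = 11  [2·M = A+B = (16, 19)+(6, 2)]
2. M_y = 21/2  [2·M = A+B = (16, 19)+(6, 2)]
   so M = (11, 21/2)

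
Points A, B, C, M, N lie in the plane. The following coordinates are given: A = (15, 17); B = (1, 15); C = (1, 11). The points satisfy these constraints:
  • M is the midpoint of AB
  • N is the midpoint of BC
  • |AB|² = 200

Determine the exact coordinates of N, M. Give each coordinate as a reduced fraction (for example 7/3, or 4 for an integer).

1. M_x = 8  [2·M = A+B = (15, 17)+(1, 15)]
2. M_y = 16  [2·M = A+B = (15, 17)+(1, 15)]
   so M = (8, 16)
3. N_x = 1  [2·N = B+C = (1, 15)+(1, 11)]
4. N_y = 13  [2·N = B+C = (1, 15)+(1, 11)]
   so N = (1, 13)

N = (1, 13)
M = (8, 16)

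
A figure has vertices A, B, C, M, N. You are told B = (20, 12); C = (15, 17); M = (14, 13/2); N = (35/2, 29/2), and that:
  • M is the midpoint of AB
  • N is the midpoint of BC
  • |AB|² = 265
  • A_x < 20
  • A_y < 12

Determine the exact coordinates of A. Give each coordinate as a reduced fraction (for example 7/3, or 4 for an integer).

1. A_x = 8  [A = 2·M−B = 2·(14, 13/2)−(20, 12)]
2. A_y = 1  [A = 2·M−B = 2·(14, 13/2)−(20, 12)]
   so A = (8, 1)

A = (8, 1)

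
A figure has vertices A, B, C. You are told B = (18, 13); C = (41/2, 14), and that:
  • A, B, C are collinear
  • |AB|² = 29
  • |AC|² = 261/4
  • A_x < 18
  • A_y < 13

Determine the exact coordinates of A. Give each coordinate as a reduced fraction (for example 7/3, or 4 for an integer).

1. A_x = 13  [[A, B, C are collinear ⇒ -1x+5/2y-29/2=0] ∩ [|A−(18, 13)|²=29]]
2. A_y = 11  [[A, B, C are collinear ⇒ -1x+5/2y-29/2=0] ∩ [|A−(18, 13)|²=29]]
   so A = (13, 11)

A = (13, 11)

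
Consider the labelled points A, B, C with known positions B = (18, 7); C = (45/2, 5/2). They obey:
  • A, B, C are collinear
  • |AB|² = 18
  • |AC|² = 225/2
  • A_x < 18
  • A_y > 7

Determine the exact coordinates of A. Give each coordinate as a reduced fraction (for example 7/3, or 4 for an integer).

A = (15, 10)

1. A_x = 15  [[A, B, C are collinear ⇒ 9/2x+9/2y-225/2=0] ∩ [|A−(18, 7)|²=18]]
2. A_y = 10  [[A, B, C are collinear ⇒ 9/2x+9/2y-225/2=0] ∩ [|A−(18, 7)|²=18]]
   so A = (15, 10)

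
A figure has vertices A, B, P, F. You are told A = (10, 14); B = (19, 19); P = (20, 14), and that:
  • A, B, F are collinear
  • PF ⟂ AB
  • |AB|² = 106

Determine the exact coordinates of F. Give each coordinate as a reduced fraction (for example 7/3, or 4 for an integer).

F = (935/53, 967/53)

1. F_x = 935/53  [[A, B, F are collinear ⇒ -5x+9y-76=0] ∩ [PF ⟂ AB ⇒ 9x+5y-250=0]]
2. F_y = 967/53  [[A, B, F are collinear ⇒ -5x+9y-76=0] ∩ [PF ⟂ AB ⇒ 9x+5y-250=0]]
   so F = (935/53, 967/53)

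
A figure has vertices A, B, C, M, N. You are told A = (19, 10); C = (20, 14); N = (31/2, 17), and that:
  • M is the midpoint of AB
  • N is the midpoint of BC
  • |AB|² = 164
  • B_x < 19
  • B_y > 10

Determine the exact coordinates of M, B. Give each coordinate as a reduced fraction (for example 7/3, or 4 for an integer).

M = (15, 15)
B = (11, 20)

1. B_x = 11  [B = 2·N−C = 2·(31/2, 17)−(20, 14)]
2. B_y = 20  [B = 2·N−C = 2·(31/2, 17)−(20, 14)]
   so B = (11, 20)
3. M_x = 15  [2·M = A+B = (19, 10)+(11, 20)]
4. M_y = 15  [2·M = A+B = (19, 10)+(11, 20)]
   so M = (15, 15)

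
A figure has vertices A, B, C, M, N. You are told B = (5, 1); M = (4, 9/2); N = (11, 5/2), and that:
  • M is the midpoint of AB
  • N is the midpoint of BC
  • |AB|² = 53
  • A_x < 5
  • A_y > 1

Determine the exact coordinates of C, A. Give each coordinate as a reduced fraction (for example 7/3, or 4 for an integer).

C = (17, 4)
A = (3, 8)

1. A_x = 3  [A = 2·M−B = 2·(4, 9/2)−(5, 1)]
2. A_y = 8  [A = 2·M−B = 2·(4, 9/2)−(5, 1)]
   so A = (3, 8)
3. C_x = 17  [C = 2·N−B = 2·(11, 5/2)−(5, 1)]
4. C_y = 4  [C = 2·N−B = 2·(11, 5/2)−(5, 1)]
   so C = (17, 4)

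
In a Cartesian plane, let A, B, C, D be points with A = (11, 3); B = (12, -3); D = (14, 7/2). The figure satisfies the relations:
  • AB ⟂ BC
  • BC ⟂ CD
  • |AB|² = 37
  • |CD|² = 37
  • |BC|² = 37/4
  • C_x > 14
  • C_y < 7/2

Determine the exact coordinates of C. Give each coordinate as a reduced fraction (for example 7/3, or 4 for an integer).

C = (15, -5/2)

1. C_x = 15  [[AB ⟂ BC ⇒ 1x-6y-30=0] ∩ [|C−(14, 7/2)|²=37]]
2. C_y = -5/2  [[AB ⟂ BC ⇒ 1x-6y-30=0] ∩ [|C−(14, 7/2)|²=37]]
   so C = (15, -5/2)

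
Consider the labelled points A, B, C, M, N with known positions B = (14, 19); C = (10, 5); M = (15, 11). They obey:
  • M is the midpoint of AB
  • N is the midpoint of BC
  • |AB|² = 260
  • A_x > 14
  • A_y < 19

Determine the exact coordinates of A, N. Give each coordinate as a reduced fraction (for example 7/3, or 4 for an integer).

A = (16, 3)
N = (12, 12)

1. A_x = 16  [A = 2·M−B = 2·(15, 11)−(14, 19)]
2. A_y = 3  [A = 2·M−B = 2·(15, 11)−(14, 19)]
   so A = (16, 3)
3. N_x = 12  [2·N = B+C = (14, 19)+(10, 5)]
4. N_y = 12  [2·N = B+C = (14, 19)+(10, 5)]
   so N = (12, 12)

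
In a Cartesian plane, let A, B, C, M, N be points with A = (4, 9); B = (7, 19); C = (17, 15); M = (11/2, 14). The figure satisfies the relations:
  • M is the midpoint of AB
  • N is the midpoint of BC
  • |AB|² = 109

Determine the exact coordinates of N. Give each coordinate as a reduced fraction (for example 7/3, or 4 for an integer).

N = (12, 17)

1. N_x = 12  [2·N = B+C = (7, 19)+(17, 15)]
2. N_y = 17  [2·N = B+C = (7, 19)+(17, 15)]
   so N = (12, 17)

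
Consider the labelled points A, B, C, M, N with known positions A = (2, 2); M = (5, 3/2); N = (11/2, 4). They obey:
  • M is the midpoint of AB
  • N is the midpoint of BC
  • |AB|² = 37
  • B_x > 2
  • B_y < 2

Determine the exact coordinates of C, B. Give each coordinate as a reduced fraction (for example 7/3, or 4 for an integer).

1. B_x = 8  [B = 2·M−A = 2·(5, 3/2)−(2, 2)]
2. B_y = 1  [B = 2·M−A = 2·(5, 3/2)−(2, 2)]
   so B = (8, 1)
3. C_x = 3  [C = 2·N−B = 2·(11/2, 4)−(8, 1)]
4. C_y = 7  [C = 2·N−B = 2·(11/2, 4)−(8, 1)]
   so C = (3, 7)

C = (3, 7)
B = (8, 1)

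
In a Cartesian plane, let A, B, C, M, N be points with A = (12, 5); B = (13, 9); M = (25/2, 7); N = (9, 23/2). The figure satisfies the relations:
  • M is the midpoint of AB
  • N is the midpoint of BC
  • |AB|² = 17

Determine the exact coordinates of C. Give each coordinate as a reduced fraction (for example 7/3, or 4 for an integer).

C = (5, 14)

1. C_x = 5  [C = 2·N−B = 2·(9, 23/2)−(13, 9)]
2. C_y = 14  [C = 2·N−B = 2·(9, 23/2)−(13, 9)]
   so C = (5, 14)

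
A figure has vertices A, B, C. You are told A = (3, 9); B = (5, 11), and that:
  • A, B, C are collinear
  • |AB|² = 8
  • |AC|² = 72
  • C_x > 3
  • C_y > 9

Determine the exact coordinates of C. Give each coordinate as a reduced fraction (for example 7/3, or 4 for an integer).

1. C_x = 9  [[A, B, C are collinear ⇒ -2x+2y-12=0] ∩ [|C−(3, 9)|²=72]]
2. C_y = 15  [[A, B, C are collinear ⇒ -2x+2y-12=0] ∩ [|C−(3, 9)|²=72]]
   so C = (9, 15)

C = (9, 15)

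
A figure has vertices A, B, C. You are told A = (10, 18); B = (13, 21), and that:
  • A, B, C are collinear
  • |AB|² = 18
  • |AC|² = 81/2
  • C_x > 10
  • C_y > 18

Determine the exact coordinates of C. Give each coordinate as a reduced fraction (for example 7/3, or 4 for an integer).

1. C_x = 29/2  [[A, B, C are collinear ⇒ -3x+3y-24=0] ∩ [|C−(10, 18)|²=81/2]]
2. C_y = 45/2  [[A, B, C are collinear ⇒ -3x+3y-24=0] ∩ [|C−(10, 18)|²=81/2]]
   so C = (29/2, 45/2)

C = (29/2, 45/2)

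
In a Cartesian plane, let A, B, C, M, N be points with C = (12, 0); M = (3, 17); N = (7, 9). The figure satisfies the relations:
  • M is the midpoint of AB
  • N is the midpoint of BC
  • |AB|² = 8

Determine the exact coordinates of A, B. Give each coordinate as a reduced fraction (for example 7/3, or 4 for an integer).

1. B_x = 2  [B = 2·N−C = 2·(7, 9)−(12, 0)]
2. B_y = 18  [B = 2·N−C = 2·(7, 9)−(12, 0)]
   so B = (2, 18)
3. A_x = 4  [A = 2·M−B = 2·(3, 17)−(2, 18)]
4. A_y = 16  [A = 2·M−B = 2·(3, 17)−(2, 18)]
   so A = (4, 16)

A = (4, 16)
B = (2, 18)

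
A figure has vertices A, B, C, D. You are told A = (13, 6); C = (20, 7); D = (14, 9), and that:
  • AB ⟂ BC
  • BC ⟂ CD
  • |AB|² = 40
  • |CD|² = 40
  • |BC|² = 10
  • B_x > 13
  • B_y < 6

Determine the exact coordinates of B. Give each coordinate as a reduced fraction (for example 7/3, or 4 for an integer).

B = (19, 4)

1. B_x = 19  [[BC ⟂ CD ⇒ 6x-2y-106=0] ∩ [|B−(13, 6)|²=40]]
2. B_y = 4  [[BC ⟂ CD ⇒ 6x-2y-106=0] ∩ [|B−(13, 6)|²=40]]
   so B = (19, 4)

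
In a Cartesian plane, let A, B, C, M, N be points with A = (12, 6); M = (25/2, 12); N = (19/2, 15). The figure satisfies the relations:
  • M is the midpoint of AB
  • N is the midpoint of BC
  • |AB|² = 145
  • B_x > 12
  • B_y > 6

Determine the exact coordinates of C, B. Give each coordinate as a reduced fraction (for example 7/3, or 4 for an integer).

1. B_x = 13  [B = 2·M−A = 2·(25/2, 12)−(12, 6)]
2. B_y = 18  [B = 2·M−A = 2·(25/2, 12)−(12, 6)]
   so B = (13, 18)
3. C_x = 6  [C = 2·N−B = 2·(19/2, 15)−(13, 18)]
4. C_y = 12  [C = 2·N−B = 2·(19/2, 15)−(13, 18)]
   so C = (6, 12)

C = (6, 12)
B = (13, 18)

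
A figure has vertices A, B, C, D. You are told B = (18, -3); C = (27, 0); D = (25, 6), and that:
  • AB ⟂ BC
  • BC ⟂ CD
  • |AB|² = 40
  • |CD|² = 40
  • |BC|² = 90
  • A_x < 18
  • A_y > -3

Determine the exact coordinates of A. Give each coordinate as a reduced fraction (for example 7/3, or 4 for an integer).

1. A_x = 16  [[AB ⟂ BC ⇒ -9x-3y+153=0] ∩ [|A−(18, -3)|²=40]]
2. A_y = 3  [[AB ⟂ BC ⇒ -9x-3y+153=0] ∩ [|A−(18, -3)|²=40]]
   so A = (16, 3)

A = (16, 3)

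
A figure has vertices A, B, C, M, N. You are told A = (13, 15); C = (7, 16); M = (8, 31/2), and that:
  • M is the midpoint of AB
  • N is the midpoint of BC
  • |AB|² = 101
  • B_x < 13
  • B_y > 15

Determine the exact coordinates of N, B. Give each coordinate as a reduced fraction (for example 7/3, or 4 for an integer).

1. B_x = 3  [B = 2·M−A = 2·(8, 31/2)−(13, 15)]
2. B_y = 16  [B = 2·M−A = 2·(8, 31/2)−(13, 15)]
   so B = (3, 16)
3. N_x = 5  [2·N = B+C = (3, 16)+(7, 16)]
4. N_y = 16  [2·N = B+C = (3, 16)+(7, 16)]
   so N = (5, 16)

N = (5, 16)
B = (3, 16)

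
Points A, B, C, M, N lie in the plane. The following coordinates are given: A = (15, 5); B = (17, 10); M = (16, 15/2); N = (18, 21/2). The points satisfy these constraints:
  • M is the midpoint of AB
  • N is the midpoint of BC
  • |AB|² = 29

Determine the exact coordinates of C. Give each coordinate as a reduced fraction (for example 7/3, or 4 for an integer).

1. C_x = 19  [C = 2·N−B = 2·(18, 21/2)−(17, 10)]
2. C_y = 11  [C = 2·N−B = 2·(18, 21/2)−(17, 10)]
   so C = (19, 11)

C = (19, 11)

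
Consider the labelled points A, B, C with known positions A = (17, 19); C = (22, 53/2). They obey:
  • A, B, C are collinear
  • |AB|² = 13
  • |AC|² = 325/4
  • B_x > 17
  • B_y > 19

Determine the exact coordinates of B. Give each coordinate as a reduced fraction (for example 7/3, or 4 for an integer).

B = (19, 22)

1. B_x = 19  [[A, B, C are collinear ⇒ 15/2x-5y-65/2=0] ∩ [|B−(17, 19)|²=13]]
2. B_y = 22  [[A, B, C are collinear ⇒ 15/2x-5y-65/2=0] ∩ [|B−(17, 19)|²=13]]
   so B = (19, 22)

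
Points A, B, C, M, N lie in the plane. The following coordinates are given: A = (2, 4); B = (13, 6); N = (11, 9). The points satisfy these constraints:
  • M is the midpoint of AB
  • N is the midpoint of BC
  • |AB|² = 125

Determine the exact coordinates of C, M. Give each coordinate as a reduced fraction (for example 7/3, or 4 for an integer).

C = (9, 12)
M = (15/2, 5)

1. M_x = 15/2  [2·M = A+B = (2, 4)+(13, 6)]
2. M_y = 5  [2·M = A+B = (2, 4)+(13, 6)]
   so M = (15/2, 5)
3. C_x = 9  [C = 2·N−B = 2·(11, 9)−(13, 6)]
4. C_y = 12  [C = 2·N−B = 2·(11, 9)−(13, 6)]
   so C = (9, 12)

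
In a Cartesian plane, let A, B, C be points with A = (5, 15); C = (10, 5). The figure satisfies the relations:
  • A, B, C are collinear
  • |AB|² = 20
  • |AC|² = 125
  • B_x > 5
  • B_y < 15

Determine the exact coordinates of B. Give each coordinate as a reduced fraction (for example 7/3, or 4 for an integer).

B = (7, 11)

1. B_x = 7  [[A, B, C are collinear ⇒ -10x-5y+125=0] ∩ [|B−(5, 15)|²=20]]
2. B_y = 11  [[A, B, C are collinear ⇒ -10x-5y+125=0] ∩ [|B−(5, 15)|²=20]]
   so B = (7, 11)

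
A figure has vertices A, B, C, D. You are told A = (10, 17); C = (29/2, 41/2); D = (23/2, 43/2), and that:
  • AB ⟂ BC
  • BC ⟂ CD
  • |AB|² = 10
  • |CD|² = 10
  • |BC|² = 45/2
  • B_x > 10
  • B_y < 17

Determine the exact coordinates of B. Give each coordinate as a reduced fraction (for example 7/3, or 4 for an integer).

B = (13, 16)

1. B_x = 13  [[BC ⟂ CD ⇒ 3x-1y-23=0] ∩ [|B−(10, 17)|²=10]]
2. B_y = 16  [[BC ⟂ CD ⇒ 3x-1y-23=0] ∩ [|B−(10, 17)|²=10]]
   so B = (13, 16)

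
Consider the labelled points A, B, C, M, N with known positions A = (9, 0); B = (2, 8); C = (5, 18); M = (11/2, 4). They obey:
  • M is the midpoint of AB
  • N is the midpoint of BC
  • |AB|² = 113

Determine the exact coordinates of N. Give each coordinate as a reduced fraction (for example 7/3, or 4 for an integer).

N = (7/2, 13)

1. N_x = 7/2  [2·N = B+C = (2, 8)+(5, 18)]
2. N_y = 13  [2·N = B+C = (2, 8)+(5, 18)]
   so N = (7/2, 13)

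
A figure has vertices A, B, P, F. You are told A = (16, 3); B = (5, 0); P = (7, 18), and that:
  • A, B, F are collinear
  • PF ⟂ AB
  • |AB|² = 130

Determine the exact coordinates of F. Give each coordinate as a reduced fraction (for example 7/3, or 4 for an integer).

F = (743/65, 114/65)

1. F_x = 743/65  [[A, B, F are collinear ⇒ 3x-11y-15=0] ∩ [PF ⟂ AB ⇒ -11x-3y+131=0]]
2. F_y = 114/65  [[A, B, F are collinear ⇒ 3x-11y-15=0] ∩ [PF ⟂ AB ⇒ -11x-3y+131=0]]
   so F = (743/65, 114/65)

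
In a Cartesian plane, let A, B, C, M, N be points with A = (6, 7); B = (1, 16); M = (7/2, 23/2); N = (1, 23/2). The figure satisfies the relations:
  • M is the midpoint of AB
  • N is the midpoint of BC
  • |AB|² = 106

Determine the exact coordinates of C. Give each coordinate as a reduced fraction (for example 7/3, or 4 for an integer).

1. C_x = 1  [C = 2·N−B = 2·(1, 23/2)−(1, 16)]
2. C_y = 7  [C = 2·N−B = 2·(1, 23/2)−(1, 16)]
   so C = (1, 7)

C = (1, 7)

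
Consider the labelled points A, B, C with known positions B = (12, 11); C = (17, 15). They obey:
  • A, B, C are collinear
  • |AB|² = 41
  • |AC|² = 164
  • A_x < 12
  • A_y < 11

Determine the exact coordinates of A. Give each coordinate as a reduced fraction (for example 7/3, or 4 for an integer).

1. A_x = 7  [[A, B, C are collinear ⇒ -4x+5y-7=0] ∩ [|A−(12, 11)|²=41]]
2. A_y = 7  [[A, B, C are collinear ⇒ -4x+5y-7=0] ∩ [|A−(12, 11)|²=41]]
   so A = (7, 7)

A = (7, 7)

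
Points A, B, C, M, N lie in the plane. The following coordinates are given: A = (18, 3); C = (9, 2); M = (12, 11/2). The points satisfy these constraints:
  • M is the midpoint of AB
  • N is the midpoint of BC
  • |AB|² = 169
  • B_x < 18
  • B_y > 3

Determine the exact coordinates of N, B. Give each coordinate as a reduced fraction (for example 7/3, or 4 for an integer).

1. B_x = 6  [B = 2·M−A = 2·(12, 11/2)−(18, 3)]
2. B_y = 8  [B = 2·M−A = 2·(12, 11/2)−(18, 3)]
   so B = (6, 8)
3. N_x = 15/2  [2·N = B+C = (6, 8)+(9, 2)]
4. N_y = 5  [2·N = B+C = (6, 8)+(9, 2)]
   so N = (15/2, 5)

N = (15/2, 5)
B = (6, 8)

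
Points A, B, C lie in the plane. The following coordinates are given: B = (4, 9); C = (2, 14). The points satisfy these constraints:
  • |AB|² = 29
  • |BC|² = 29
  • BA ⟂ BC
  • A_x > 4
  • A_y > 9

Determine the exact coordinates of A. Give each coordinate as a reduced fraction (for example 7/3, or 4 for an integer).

1. A_x = 9  [[BA ⟂ BC ⇒ -2x+5y-37=0] ∩ [|A−(4, 9)|²=29]]
2. A_y = 11  [[BA ⟂ BC ⇒ -2x+5y-37=0] ∩ [|A−(4, 9)|²=29]]
   so A = (9, 11)

A = (9, 11)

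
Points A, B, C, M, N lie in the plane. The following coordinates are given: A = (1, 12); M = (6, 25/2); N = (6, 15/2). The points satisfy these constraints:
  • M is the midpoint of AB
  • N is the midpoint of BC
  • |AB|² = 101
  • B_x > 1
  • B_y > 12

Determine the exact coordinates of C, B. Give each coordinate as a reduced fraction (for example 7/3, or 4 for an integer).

1. B_x = 11  [B = 2·M−A = 2·(6, 25/2)−(1, 12)]
2. B_y = 13  [B = 2·M−A = 2·(6, 25/2)−(1, 12)]
   so B = (11, 13)
3. C_x = 1  [C = 2·N−B = 2·(6, 15/2)−(11, 13)]
4. C_y = 2  [C = 2·N−B = 2·(6, 15/2)−(11, 13)]
   so C = (1, 2)

C = (1, 2)
B = (11, 13)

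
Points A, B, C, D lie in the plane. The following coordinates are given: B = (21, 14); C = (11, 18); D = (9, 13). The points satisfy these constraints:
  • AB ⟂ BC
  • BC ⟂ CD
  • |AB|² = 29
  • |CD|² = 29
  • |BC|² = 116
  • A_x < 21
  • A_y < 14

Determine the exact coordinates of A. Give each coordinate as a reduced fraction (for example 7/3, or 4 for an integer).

1. A_x = 19  [[AB ⟂ BC ⇒ 10x-4y-154=0] ∩ [|A−(21, 14)|²=29]]
2. A_y = 9  [[AB ⟂ BC ⇒ 10x-4y-154=0] ∩ [|A−(21, 14)|²=29]]
   so A = (19, 9)

A = (19, 9)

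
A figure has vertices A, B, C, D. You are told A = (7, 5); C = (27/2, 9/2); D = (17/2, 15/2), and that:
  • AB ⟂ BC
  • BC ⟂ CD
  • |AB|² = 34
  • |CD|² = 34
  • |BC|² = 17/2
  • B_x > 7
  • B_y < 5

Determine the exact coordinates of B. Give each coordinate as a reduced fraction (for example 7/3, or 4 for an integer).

B = (12, 2)

1. B_x = 12  [[BC ⟂ CD ⇒ 5x-3y-54=0] ∩ [|B−(7, 5)|²=34]]
2. B_y = 2  [[BC ⟂ CD ⇒ 5x-3y-54=0] ∩ [|B−(7, 5)|²=34]]
   so B = (12, 2)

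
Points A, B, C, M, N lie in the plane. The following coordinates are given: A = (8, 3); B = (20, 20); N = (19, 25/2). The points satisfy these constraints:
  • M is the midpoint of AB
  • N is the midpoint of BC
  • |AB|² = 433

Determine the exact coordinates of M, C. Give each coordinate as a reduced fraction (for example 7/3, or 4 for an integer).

1. M_x = 14  [2·M = A+B = (8, 3)+(20, 20)]
2. M_y = 23/2  [2·M = A+B = (8, 3)+(20, 20)]
   so M = (14, 23/2)
3. C_x = 18  [C = 2·N−B = 2·(19, 25/2)−(20, 20)]
4. C_y = 5  [C = 2·N−B = 2·(19, 25/2)−(20, 20)]
   so C = (18, 5)

M = (14, 23/2)
C = (18, 5)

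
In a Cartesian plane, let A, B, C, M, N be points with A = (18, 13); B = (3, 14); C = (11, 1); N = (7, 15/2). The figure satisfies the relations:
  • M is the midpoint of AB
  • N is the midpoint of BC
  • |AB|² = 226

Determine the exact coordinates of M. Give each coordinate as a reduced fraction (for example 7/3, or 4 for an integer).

M = (21/2, 27/2)

1. M_x = 21/2  [2·M = A+B = (18, 13)+(3, 14)]
2. M_y = 27/2  [2·M = A+B = (18, 13)+(3, 14)]
   so M = (21/2, 27/2)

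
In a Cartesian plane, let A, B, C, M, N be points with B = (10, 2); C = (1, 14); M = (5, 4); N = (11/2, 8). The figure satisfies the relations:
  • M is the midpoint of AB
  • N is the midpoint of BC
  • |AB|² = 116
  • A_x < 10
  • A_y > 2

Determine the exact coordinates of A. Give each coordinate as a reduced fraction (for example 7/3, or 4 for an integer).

1. A_x = 0  [A = 2·M−B = 2·(5, 4)−(10, 2)]
2. A_y = 6  [A = 2·M−B = 2·(5, 4)−(10, 2)]
   so A = (0, 6)

A = (0, 6)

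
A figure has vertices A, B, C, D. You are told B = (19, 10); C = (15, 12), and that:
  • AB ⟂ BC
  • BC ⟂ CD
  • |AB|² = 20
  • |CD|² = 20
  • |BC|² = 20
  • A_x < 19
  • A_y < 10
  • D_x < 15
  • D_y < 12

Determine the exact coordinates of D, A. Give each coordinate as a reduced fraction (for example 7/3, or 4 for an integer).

D = (13, 8)
A = (17, 6)

1. D_x = 13  [[BC ⟂ CD ⇒ -4x+2y+36=0] ∩ [|D−(15, 12)|²=20]]
2. D_y = 8  [[BC ⟂ CD ⇒ -4x+2y+36=0] ∩ [|D−(15, 12)|²=20]]
   so D = (13, 8)
3. A_x = 17  [[AB ⟂ BC ⇒ 4x-2y-56=0] ∩ [|A−(19, 10)|²=20]]
4. A_y = 6  [[AB ⟂ BC ⇒ 4x-2y-56=0] ∩ [|A−(19, 10)|²=20]]
   so A = (17, 6)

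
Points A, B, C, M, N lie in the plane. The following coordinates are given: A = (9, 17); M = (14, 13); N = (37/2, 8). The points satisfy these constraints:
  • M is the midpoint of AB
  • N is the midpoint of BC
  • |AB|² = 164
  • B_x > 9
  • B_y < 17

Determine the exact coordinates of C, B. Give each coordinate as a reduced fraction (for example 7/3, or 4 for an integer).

C = (18, 7)
B = (19, 9)

1. B_x = 19  [B = 2·M−A = 2·(14, 13)−(9, 17)]
2. B_y = 9  [B = 2·M−A = 2·(14, 13)−(9, 17)]
   so B = (19, 9)
3. C_x = 18  [C = 2·N−B = 2·(37/2, 8)−(19, 9)]
4. C_y = 7  [C = 2·N−B = 2·(37/2, 8)−(19, 9)]
   so C = (18, 7)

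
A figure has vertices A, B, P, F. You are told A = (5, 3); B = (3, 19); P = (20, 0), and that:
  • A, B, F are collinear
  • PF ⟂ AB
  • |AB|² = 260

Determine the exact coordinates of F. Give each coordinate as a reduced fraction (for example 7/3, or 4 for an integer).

F = (28/5, -9/5)

1. F_x = 28/5  [[A, B, F are collinear ⇒ -16x-2y+86=0] ∩ [PF ⟂ AB ⇒ -2x+16y+40=0]]
2. F_y = -9/5  [[A, B, F are collinear ⇒ -16x-2y+86=0] ∩ [PF ⟂ AB ⇒ -2x+16y+40=0]]
   so F = (28/5, -9/5)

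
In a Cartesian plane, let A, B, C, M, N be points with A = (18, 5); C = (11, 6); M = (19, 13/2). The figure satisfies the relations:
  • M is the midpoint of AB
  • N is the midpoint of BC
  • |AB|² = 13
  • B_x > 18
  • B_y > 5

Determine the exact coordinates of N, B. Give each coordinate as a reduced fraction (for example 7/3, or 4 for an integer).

N = (31/2, 7)
B = (20, 8)

1. B_x = 20  [B = 2·M−A = 2·(19, 13/2)−(18, 5)]
2. B_y = 8  [B = 2·M−A = 2·(19, 13/2)−(18, 5)]
   so B = (20, 8)
3. N_x = 31/2  [2·N = B+C = (20, 8)+(11, 6)]
4. N_y = 7  [2·N = B+C = (20, 8)+(11, 6)]
   so N = (31/2, 7)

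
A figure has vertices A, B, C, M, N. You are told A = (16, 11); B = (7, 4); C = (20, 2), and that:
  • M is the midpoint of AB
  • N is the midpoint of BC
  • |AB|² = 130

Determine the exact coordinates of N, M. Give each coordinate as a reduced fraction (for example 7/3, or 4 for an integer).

1. M_x = 23/2  [2·M = A+B = (16, 11)+(7, 4)]
2. M_y = 15/2  [2·M = A+B = (16, 11)+(7, 4)]
   so M = (23/2, 15/2)
3. N_x = 27/2  [2·N = B+C = (7, 4)+(20, 2)]
4. N_y = 3  [2·N = B+C = (7, 4)+(20, 2)]
   so N = (27/2, 3)

N = (27/2, 3)
M = (23/2, 15/2)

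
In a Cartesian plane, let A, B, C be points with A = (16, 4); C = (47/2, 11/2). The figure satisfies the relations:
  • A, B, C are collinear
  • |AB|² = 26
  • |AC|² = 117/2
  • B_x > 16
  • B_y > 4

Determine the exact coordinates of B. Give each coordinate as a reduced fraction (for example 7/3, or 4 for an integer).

1. B_x = 21  [[A, B, C are collinear ⇒ 3/2x-15/2y+6=0] ∩ [|B−(16, 4)|²=26]]
2. B_y = 5  [[A, B, C are collinear ⇒ 3/2x-15/2y+6=0] ∩ [|B−(16, 4)|²=26]]
   so B = (21, 5)

B = (21, 5)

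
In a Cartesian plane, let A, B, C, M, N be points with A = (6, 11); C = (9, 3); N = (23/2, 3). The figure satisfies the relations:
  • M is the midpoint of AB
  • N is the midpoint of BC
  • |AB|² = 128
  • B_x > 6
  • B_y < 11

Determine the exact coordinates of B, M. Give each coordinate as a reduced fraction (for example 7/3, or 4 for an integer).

1. B_x = 14  [B = 2·N−C = 2·(23/2, 3)−(9, 3)]
2. B_y = 3  [B = 2·N−C = 2·(23/2, 3)−(9, 3)]
   so B = (14, 3)
3. M_x = 10  [2·M = A+B = (6, 11)+(14, 3)]
4. M_y = 7  [2·M = A+B = (6, 11)+(14, 3)]
   so M = (10, 7)

B = (14, 3)
M = (10, 7)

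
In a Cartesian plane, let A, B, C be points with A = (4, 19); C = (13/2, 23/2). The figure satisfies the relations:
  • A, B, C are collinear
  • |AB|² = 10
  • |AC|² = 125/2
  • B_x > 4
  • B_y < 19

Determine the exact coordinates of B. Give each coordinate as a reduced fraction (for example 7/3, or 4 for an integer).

1. B_x = 5  [[A, B, C are collinear ⇒ -15/2x-5/2y+155/2=0] ∩ [|B−(4, 19)|²=10]]
2. B_y = 16  [[A, B, C are collinear ⇒ -15/2x-5/2y+155/2=0] ∩ [|B−(4, 19)|²=10]]
   so B = (5, 16)

B = (5, 16)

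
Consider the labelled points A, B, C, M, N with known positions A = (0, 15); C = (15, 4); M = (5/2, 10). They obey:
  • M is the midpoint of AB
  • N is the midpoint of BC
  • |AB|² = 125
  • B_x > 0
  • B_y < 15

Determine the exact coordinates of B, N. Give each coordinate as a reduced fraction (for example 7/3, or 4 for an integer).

1. B_x = 5  [B = 2·M−A = 2·(5/2, 10)−(0, 15)]
2. B_y = 5  [B = 2·M−A = 2·(5/2, 10)−(0, 15)]
   so B = (5, 5)
3. N_x = 10  [2·N = B+C = (5, 5)+(15, 4)]
4. N_y = 9/2  [2·N = B+C = (5, 5)+(15, 4)]
   so N = (10, 9/2)

B = (5, 5)
N = (10, 9/2)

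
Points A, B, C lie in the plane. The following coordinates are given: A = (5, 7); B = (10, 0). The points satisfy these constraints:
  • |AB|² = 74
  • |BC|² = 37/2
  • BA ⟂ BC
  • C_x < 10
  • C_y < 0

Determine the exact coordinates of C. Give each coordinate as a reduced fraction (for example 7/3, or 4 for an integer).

C = (13/2, -5/2)

1. C_x = 13/2  [[BA ⟂ BC ⇒ -5x+7y+50=0] ∩ [|C−(10, 0)|²=37/2]]
2. C_y = -5/2  [[BA ⟂ BC ⇒ -5x+7y+50=0] ∩ [|C−(10, 0)|²=37/2]]
   so C = (13/2, -5/2)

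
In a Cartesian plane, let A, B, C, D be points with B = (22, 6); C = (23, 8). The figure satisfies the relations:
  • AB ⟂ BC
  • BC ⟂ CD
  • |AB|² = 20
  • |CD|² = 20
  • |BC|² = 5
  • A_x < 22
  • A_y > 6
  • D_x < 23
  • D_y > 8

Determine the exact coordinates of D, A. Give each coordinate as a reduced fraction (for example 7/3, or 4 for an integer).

1. D_x = 19  [[BC ⟂ CD ⇒ 1x+2y-39=0] ∩ [|D−(23, 8)|²=20]]
2. D_y = 10  [[BC ⟂ CD ⇒ 1x+2y-39=0] ∩ [|D−(23, 8)|²=20]]
   so D = (19, 10)
3. A_x = 18  [[AB ⟂ BC ⇒ -1x-2y+34=0] ∩ [|A−(22, 6)|²=20]]
4. A_y = 8  [[AB ⟂ BC ⇒ -1x-2y+34=0] ∩ [|A−(22, 6)|²=20]]
   so A = (18, 8)

D = (19, 10)
A = (18, 8)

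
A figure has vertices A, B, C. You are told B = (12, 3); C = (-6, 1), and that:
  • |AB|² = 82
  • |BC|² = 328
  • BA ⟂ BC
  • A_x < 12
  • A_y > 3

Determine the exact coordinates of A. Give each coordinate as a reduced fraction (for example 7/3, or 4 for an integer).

A = (11, 12)

1. A_x = 11  [[BA ⟂ BC ⇒ -18x-2y+222=0] ∩ [|A−(12, 3)|²=82]]
2. A_y = 12  [[BA ⟂ BC ⇒ -18x-2y+222=0] ∩ [|A−(12, 3)|²=82]]
   so A = (11, 12)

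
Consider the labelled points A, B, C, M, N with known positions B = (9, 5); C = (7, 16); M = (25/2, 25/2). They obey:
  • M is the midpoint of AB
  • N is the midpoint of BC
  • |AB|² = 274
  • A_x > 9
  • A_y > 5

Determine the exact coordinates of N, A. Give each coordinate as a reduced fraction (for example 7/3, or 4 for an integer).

N = (8, 21/2)
A = (16, 20)

1. A_x = 16  [A = 2·M−B = 2·(25/2, 25/2)−(9, 5)]
2. A_y = 20  [A = 2·M−B = 2·(25/2, 25/2)−(9, 5)]
   so A = (16, 20)
3. N_x = 8  [2·N = B+C = (9, 5)+(7, 16)]
4. N_y = 21/2  [2·N = B+C = (9, 5)+(7, 16)]
   so N = (8, 21/2)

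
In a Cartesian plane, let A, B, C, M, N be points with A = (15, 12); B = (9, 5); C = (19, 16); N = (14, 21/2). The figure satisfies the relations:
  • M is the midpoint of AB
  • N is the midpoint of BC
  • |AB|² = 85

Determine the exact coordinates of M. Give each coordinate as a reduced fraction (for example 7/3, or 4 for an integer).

M = (12, 17/2)

1. M_x = 12  [2·M = A+B = (15, 12)+(9, 5)]
2. M_y = 17/2  [2·M = A+B = (15, 12)+(9, 5)]
   so M = (12, 17/2)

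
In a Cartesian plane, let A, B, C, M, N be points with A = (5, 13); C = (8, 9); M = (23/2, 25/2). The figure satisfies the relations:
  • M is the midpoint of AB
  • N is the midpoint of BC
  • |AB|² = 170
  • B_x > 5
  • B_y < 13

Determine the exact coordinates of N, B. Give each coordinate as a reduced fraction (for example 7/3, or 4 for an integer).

1. B_x = 18  [B = 2·M−A = 2·(23/2, 25/2)−(5, 13)]
2. B_y = 12  [B = 2·M−A = 2·(23/2, 25/2)−(5, 13)]
   so B = (18, 12)
3. N_x = 13  [2·N = B+C = (18, 12)+(8, 9)]
4. N_y = 21/2  [2·N = B+C = (18, 12)+(8, 9)]
   so N = (13, 21/2)

N = (13, 21/2)
B = (18, 12)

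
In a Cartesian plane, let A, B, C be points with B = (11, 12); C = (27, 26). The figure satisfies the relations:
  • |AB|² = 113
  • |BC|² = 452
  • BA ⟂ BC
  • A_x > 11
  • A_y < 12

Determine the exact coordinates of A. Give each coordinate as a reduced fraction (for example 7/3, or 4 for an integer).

1. A_x = 18  [[BA ⟂ BC ⇒ 16x+14y-344=0] ∩ [|A−(11, 12)|²=113]]
2. A_y = 4  [[BA ⟂ BC ⇒ 16x+14y-344=0] ∩ [|A−(11, 12)|²=113]]
   so A = (18, 4)

A = (18, 4)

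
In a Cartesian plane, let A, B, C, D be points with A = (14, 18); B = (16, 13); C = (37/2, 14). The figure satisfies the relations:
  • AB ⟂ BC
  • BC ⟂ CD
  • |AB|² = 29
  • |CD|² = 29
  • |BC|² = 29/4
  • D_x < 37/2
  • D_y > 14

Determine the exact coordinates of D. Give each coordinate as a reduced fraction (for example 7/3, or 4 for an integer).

1. D_x = 33/2  [[BC ⟂ CD ⇒ 5/2x+1y-241/4=0] ∩ [|D−(37/2, 14)|²=29]]
2. D_y = 19  [[BC ⟂ CD ⇒ 5/2x+1y-241/4=0] ∩ [|D−(37/2, 14)|²=29]]
   so D = (33/2, 19)

D = (33/2, 19)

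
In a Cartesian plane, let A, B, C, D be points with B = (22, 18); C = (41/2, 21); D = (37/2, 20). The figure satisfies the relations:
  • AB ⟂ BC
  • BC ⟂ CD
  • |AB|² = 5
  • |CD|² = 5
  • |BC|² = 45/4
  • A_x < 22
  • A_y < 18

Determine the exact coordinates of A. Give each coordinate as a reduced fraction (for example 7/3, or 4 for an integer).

1. A_x = 20  [[AB ⟂ BC ⇒ 3/2x-3y+21=0] ∩ [|A−(22, 18)|²=5]]
2. A_y = 17  [[AB ⟂ BC ⇒ 3/2x-3y+21=0] ∩ [|A−(22, 18)|²=5]]
   so A = (20, 17)

A = (20, 17)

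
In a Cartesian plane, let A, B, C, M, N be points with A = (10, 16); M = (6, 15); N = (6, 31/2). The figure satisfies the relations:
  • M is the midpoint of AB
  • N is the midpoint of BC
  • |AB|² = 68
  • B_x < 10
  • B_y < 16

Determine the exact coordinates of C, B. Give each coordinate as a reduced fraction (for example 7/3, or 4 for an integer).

1. B_x = 2  [B = 2·M−A = 2·(6, 15)−(10, 16)]
2. B_y = 14  [B = 2·M−A = 2·(6, 15)−(10, 16)]
   so B = (2, 14)
3. C_x = 10  [C = 2·N−B = 2·(6, 31/2)−(2, 14)]
4. C_y = 17  [C = 2·N−B = 2·(6, 31/2)−(2, 14)]
   so C = (10, 17)

C = (10, 17)
B = (2, 14)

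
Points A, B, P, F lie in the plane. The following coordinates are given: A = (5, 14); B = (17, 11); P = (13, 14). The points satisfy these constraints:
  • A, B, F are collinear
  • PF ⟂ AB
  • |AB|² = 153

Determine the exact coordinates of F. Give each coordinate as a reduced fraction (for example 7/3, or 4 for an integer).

F = (213/17, 206/17)

1. F_x = 213/17  [[A, B, F are collinear ⇒ 3x+12y-183=0] ∩ [PF ⟂ AB ⇒ 12x-3y-114=0]]
2. F_y = 206/17  [[A, B, F are collinear ⇒ 3x+12y-183=0] ∩ [PF ⟂ AB ⇒ 12x-3y-114=0]]
   so F = (213/17, 206/17)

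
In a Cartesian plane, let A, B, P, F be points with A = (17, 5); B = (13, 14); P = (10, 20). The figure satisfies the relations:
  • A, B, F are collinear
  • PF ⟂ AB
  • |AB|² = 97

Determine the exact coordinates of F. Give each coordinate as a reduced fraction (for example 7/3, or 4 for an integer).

1. F_x = 997/97  [[A, B, F are collinear ⇒ -9x-4y+173=0] ∩ [PF ⟂ AB ⇒ -4x+9y-140=0]]
2. F_y = 1952/97  [[A, B, F are collinear ⇒ -9x-4y+173=0] ∩ [PF ⟂ AB ⇒ -4x+9y-140=0]]
   so F = (997/97, 1952/97)

F = (997/97, 1952/97)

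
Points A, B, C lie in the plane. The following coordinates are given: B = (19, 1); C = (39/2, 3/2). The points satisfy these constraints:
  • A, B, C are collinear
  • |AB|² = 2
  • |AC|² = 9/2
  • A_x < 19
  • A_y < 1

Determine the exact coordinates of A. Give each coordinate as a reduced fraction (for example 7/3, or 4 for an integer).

A = (18, 0)

1. A_x = 18  [[A, B, C are collinear ⇒ -1/2x+1/2y+9=0] ∩ [|A−(19, 1)|²=2]]
2. A_y = 0  [[A, B, C are collinear ⇒ -1/2x+1/2y+9=0] ∩ [|A−(19, 1)|²=2]]
   so A = (18, 0)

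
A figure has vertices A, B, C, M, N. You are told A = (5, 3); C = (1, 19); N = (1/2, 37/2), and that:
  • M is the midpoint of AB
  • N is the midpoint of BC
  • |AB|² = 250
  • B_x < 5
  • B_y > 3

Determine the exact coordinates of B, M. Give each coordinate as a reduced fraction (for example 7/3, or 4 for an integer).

1. B_x = 0  [B = 2·N−C = 2·(1/2, 37/2)−(1, 19)]
2. B_y = 18  [B = 2·N−C = 2·(1/2, 37/2)−(1, 19)]
   so B = (0, 18)
3. M_x = 5/2  [2·M = A+B = (5, 3)+(0, 18)]
4. M_y = 21/2  [2·M = A+B = (5, 3)+(0, 18)]
   so M = (5/2, 21/2)

B = (0, 18)
M = (5/2, 21/2)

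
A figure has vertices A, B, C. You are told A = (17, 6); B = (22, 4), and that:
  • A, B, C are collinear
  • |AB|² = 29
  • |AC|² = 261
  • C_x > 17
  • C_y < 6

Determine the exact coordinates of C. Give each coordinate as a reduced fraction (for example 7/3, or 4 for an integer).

C = (32, 0)

1. C_x = 32  [[A, B, C are collinear ⇒ 2x+5y-64=0] ∩ [|C−(17, 6)|²=261]]
2. C_y = 0  [[A, B, C are collinear ⇒ 2x+5y-64=0] ∩ [|C−(17, 6)|²=261]]
   so C = (32, 0)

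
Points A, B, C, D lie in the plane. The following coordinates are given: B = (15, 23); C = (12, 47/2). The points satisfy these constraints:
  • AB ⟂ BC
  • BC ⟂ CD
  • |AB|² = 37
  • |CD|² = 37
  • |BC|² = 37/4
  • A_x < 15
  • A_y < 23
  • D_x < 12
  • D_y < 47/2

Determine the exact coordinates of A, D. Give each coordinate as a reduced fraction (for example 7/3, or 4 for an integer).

1. A_x = 14  [[AB ⟂ BC ⇒ 3x-1/2y-67/2=0] ∩ [|A−(15, 23)|²=37]]
2. A_y = 17  [[AB ⟂ BC ⇒ 3x-1/2y-67/2=0] ∩ [|A−(15, 23)|²=37]]
   so A = (14, 17)
3. D_x = 11  [[BC ⟂ CD ⇒ -3x+1/2y+97/4=0] ∩ [|D−(12, 47/2)|²=37]]
4. D_y = 35/2  [[BC ⟂ CD ⇒ -3x+1/2y+97/4=0] ∩ [|D−(12, 47/2)|²=37]]
   so D = (11, 35/2)

A = (14, 17)
D = (11, 35/2)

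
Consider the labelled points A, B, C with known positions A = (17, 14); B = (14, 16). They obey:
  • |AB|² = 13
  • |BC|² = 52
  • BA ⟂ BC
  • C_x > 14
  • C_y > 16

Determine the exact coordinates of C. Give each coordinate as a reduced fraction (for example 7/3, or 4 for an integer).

1. C_x = 18  [[BA ⟂ BC ⇒ 3x-2y-10=0] ∩ [|C−(14, 16)|²=52]]
2. C_y = 22  [[BA ⟂ BC ⇒ 3x-2y-10=0] ∩ [|C−(14, 16)|²=52]]
   so C = (18, 22)

C = (18, 22)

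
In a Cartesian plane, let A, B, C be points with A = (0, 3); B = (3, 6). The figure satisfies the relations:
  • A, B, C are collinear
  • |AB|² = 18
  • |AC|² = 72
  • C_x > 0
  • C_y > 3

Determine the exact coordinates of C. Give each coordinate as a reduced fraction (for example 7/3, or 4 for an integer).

1. C_x = 6  [[A, B, C are collinear ⇒ -3x+3y-9=0] ∩ [|C−(0, 3)|²=72]]
2. C_y = 9  [[A, B, C are collinear ⇒ -3x+3y-9=0] ∩ [|C−(0, 3)|²=72]]
   so C = (6, 9)

C = (6, 9)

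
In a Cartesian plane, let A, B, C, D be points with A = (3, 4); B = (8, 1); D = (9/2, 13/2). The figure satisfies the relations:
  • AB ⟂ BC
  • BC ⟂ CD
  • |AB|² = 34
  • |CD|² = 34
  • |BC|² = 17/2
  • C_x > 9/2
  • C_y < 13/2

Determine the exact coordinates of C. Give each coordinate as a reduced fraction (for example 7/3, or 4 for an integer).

C = (19/2, 7/2)

1. C_x = 19/2  [[AB ⟂ BC ⇒ 5x-3y-37=0] ∩ [|C−(9/2, 13/2)|²=34]]
2. C_y = 7/2  [[AB ⟂ BC ⇒ 5x-3y-37=0] ∩ [|C−(9/2, 13/2)|²=34]]
   so C = (19/2, 7/2)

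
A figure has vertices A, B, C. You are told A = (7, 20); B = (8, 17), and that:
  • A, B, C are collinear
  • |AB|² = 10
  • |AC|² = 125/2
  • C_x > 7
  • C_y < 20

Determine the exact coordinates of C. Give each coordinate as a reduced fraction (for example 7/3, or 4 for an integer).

1. C_x = 19/2  [[A, B, C are collinear ⇒ 3x+1y-41=0] ∩ [|C−(7, 20)|²=125/2]]
2. C_y = 25/2  [[A, B, C are collinear ⇒ 3x+1y-41=0] ∩ [|C−(7, 20)|²=125/2]]
   so C = (19/2, 25/2)

C = (19/2, 25/2)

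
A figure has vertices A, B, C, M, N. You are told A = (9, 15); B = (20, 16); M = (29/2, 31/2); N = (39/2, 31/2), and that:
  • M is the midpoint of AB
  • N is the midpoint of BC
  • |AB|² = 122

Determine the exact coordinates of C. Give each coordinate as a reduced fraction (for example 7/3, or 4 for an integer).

C = (19, 15)

1. C_x = 19  [C = 2·N−B = 2·(39/2, 31/2)−(20, 16)]
2. C_y = 15  [C = 2·N−B = 2·(39/2, 31/2)−(20, 16)]
   so C = (19, 15)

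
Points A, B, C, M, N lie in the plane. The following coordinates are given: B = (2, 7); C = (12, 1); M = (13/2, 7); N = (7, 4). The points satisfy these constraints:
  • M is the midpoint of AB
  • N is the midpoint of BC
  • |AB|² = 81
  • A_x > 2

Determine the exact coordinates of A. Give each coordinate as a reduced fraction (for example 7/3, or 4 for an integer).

1. A_x = 11  [A = 2·M−B = 2·(13/2, 7)−(2, 7)]
2. A_y = 7  [A = 2·M−B = 2·(13/2, 7)−(2, 7)]
   so A = (11, 7)

A = (11, 7)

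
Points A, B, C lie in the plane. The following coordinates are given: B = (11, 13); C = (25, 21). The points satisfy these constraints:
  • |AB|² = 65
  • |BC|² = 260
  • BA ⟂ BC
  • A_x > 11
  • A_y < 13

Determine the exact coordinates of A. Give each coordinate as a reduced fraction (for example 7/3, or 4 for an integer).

1. A_x = 15  [[BA ⟂ BC ⇒ 14x+8y-258=0] ∩ [|A−(11, 13)|²=65]]
2. A_y = 6  [[BA ⟂ BC ⇒ 14x+8y-258=0] ∩ [|A−(11, 13)|²=65]]
   so A = (15, 6)

A = (15, 6)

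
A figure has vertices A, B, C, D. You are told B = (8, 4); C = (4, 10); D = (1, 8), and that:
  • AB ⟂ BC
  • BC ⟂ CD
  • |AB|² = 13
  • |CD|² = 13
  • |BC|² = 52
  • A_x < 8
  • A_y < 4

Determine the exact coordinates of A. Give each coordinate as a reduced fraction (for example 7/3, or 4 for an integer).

A = (5, 2)

1. A_x = 5  [[AB ⟂ BC ⇒ 4x-6y-8=0] ∩ [|A−(8, 4)|²=13]]
2. A_y = 2  [[AB ⟂ BC ⇒ 4x-6y-8=0] ∩ [|A−(8, 4)|²=13]]
   so A = (5, 2)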